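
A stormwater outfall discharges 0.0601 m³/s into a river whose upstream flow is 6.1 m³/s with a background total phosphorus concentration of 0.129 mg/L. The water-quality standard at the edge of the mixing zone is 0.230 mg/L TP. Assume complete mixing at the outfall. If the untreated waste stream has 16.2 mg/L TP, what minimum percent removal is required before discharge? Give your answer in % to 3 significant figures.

Mass balance: 0.23·6.16 = 0.0601·Cₑ + 6.1·0.129.
Cₑ = (1.417 − 0.7869) / 0.0601 = 10.48 mg/L.
Required removal = 1 − 10.48/16.2 = 35.3 %.

35.3 %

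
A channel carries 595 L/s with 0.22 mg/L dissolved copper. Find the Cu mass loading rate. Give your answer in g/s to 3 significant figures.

595 L/s = 0.595 m³/s.
Mass flux = Q·C = 0.595 m³/s × 0.22 g/m³ = 0.1309 g/s.

0.131 g/s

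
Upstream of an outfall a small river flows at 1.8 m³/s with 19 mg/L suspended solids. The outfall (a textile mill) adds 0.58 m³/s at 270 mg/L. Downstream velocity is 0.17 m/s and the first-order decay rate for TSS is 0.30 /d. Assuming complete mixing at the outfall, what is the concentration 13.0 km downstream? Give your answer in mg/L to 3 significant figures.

After complete mixing, C₀ = (0.58·270 + 1.8·19) / 2.38 = 80.17 mg/L.
Travel time t = 1.3e+04 m / 0.17 m/s = 7.647e+04 s = 0.8851 d.
C = 80.17·exp(−0.30·0.8851) = 80.17·0.7668 = 61.47 mg/L.

61.5 mg/L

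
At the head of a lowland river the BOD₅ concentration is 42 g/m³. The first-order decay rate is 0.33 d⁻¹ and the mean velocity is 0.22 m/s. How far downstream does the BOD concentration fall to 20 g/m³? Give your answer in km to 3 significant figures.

42.7 km

From C = C₀·e^(−kt), t = ln(C₀/C)/k = ln(42/20)/0.33 = 0.7419/0.33 = 2.248 d.
Distance = v·t = 0.22 m/s × 1.943e+05 s = 4.274e+04 m = 42.74 km.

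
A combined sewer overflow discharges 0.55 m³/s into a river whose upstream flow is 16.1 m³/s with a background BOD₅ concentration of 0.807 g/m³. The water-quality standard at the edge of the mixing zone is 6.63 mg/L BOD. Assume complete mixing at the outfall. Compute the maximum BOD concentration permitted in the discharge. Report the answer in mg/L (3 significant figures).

177 mg/L

Mass balance: 6.63·16.65 = 0.55·Cₑ + 16.1·0.807.
Cₑ = (110.4 − 12.99) / 0.55 = 177.1 mg/L.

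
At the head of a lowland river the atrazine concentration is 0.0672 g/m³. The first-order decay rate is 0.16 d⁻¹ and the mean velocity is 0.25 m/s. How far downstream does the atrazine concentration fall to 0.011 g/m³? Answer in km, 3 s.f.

244 km

From C = C₀·e^(−kt), t = ln(C₀/C)/k = ln(0.0672/0.011)/0.16 = 1.81/0.16 = 11.31 d.
Distance = v·t = 0.25 m/s × 9.773e+05 s = 2.443e+05 m = 244.3 km.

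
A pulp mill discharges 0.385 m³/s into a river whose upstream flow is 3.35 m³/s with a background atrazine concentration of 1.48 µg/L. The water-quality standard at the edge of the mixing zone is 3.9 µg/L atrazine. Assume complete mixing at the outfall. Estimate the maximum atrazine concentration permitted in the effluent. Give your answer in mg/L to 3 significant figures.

0.0250 mg/L

1.48 µg/L = 0.00148 mg/L.
3.9 µg/L = 0.0039 mg/L.
Mass balance: 0.0039·3.735 = 0.385·Cₑ + 3.35·0.00148.
Cₑ = (0.01457 − 0.004958) / 0.385 = 0.02496 mg/L.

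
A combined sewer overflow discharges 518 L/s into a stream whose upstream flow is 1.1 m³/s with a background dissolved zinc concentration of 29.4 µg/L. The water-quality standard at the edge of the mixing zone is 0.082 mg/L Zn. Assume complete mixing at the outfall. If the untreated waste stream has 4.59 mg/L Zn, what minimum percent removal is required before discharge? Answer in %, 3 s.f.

95.8 %

518 L/s = 0.518 m³/s.
29.4 µg/L = 0.0294 mg/L.
Mass balance: 0.082·1.618 = 0.518·Cₑ + 1.1·0.0294.
Cₑ = (0.1327 − 0.03234) / 0.518 = 0.1937 mg/L.
Required removal = 1 − 0.1937/4.59 = 95.78 %.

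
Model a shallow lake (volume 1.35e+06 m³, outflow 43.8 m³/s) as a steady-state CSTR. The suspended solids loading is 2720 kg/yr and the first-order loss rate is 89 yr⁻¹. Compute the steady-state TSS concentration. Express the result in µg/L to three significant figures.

1.81 µg/L

Outflow Q = 43.8 m³/s × 3.156e+07 s/yr = 1.382e+09 m³/yr.
Steady-state CSTR mass balance: W = Q·C + k·V·C, so C = W/(Q + kV).
Q + kV = 1.382e+09 + 89·1.35e+06 = 1.502e+09 m³/yr.
C = 2720/1.502e+09 = 1.81e-06 kg/m³ = 0.00181 mg/L = 1.81 µg/L.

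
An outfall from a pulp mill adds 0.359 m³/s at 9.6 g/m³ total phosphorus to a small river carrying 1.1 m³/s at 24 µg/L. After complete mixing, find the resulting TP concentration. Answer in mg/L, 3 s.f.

2.38 mg/L

24 µg/L = 0.024 mg/L.
Conservation of mass across the mixing zone: C = (0.359·9.6 + 1.1·0.024) / (0.359 + 1.1) = 3.473/1.459 = 2.38 mg/L.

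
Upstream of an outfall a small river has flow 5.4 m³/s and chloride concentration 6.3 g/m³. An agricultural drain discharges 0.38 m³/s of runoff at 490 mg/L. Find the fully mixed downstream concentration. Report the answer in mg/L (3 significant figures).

38.1 mg/L

By mass balance at complete mixing, C = (0.38·490 + 5.4·6.3) / (0.38 + 5.4) = 220.2/5.78 = 38.1 mg/L.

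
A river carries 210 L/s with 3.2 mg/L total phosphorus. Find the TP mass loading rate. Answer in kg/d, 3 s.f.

210 L/s = 0.21 m³/s.
Mass flux = Q·C = 0.21 m³/s × 3.2 g/m³ = 0.672 g/s.
= 0.672 g/s × 86.4 = 58.06 kg/d.

58.1 kg/d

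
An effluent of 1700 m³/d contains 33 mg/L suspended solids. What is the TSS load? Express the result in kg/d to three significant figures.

56.1 kg/d

1700 m³/d = 0.01968 m³/s.
Mass flux = Q·C = 0.01968 m³/s × 33 g/m³ = 0.6493 g/s.
= 0.6493 g/s × 86.4 = 56.1 kg/d.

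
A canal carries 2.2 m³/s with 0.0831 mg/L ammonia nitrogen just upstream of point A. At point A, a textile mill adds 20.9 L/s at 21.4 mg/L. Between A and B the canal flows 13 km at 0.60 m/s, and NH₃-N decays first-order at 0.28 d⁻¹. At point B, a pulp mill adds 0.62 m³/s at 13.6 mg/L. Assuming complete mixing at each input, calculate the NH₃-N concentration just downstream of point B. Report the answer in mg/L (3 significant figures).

3.17 mg/L

20.9 L/s = 0.0209 m³/s.
After input A: C = (2.2·0.0831 + 0.0209·21.4) / 2.221 = 0.2837 mg/L.
Over the 13 km reach to input B (t = 2.167e+04 s = 0.2508 d), decay gives C = 0.2837·exp(−0.28·0.2508) = 0.2645 mg/L.
After input B: C = (2.221·0.2645 + 0.62·13.6) / 2.841 = 3.175 mg/L.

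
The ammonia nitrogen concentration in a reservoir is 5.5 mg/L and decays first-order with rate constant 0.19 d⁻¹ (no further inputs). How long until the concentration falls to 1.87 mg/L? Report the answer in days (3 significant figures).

5.68 d

t = ln(C₀/C)/k = ln(5.5/1.87)/0.19 = 1.079/0.19 = 5.678 d.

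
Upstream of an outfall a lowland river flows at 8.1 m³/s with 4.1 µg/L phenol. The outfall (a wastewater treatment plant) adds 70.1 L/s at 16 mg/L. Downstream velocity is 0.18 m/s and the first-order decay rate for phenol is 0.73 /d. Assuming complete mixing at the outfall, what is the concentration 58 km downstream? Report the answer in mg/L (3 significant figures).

70.1 L/s = 0.0701 m³/s.
4.1 µg/L = 0.0041 mg/L.
After complete mixing, C₀ = (0.0701·16 + 8.1·0.0041) / 8.17 = 0.1413 mg/L.
Travel time t = 5.8e+04 m / 0.18 m/s = 3.222e+05 s = 3.729 d.
C = 0.1413·exp(−0.73·3.729) = 0.1413·0.06571 = 0.009288 mg/L.

0.00929 mg/L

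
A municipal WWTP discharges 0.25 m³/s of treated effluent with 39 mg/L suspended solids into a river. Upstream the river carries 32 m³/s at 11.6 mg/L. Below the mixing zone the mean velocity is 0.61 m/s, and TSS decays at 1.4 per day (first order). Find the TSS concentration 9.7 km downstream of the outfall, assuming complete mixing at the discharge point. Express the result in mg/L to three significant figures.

9.13 mg/L

After complete mixing, C₀ = (0.25·39 + 32·11.6) / 32.25 = 11.81 mg/L.
Travel time t = 9700 m / 0.61 m/s = 1.59e+04 s = 0.184 d.
C = 11.81·exp(−1.4·0.184) = 11.81·0.7729 = 9.129 mg/L.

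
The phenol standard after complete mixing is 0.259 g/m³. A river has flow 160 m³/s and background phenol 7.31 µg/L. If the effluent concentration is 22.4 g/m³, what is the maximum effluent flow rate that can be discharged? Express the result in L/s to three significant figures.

7.31 µg/L = 0.00731 mg/L.
Mass balance at complete mixing: C_std·(Q_w + Q_r) = Q_w·C_e + Q_r·C_b.
Rearranging, Q_w = Q_r·(C_std − C_b)/(C_e − C_std) = 160·(0.259 − 0.00731) / (22.4 − 0.259) = 1.819 m³/s.
= 1819 L/s.

1820 L/s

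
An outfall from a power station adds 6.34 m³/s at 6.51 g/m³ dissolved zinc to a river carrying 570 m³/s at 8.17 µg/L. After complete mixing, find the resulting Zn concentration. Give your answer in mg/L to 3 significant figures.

0.0797 mg/L

8.17 µg/L = 0.00817 mg/L.
Flow-weighted mixing gives C = (6.34·6.51 + 570·0.00817) / (6.34 + 570) = 45.93/576.3 = 0.07969 mg/L.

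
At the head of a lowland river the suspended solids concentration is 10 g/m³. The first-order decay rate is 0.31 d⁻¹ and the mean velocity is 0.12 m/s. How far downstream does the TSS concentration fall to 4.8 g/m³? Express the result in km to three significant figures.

From C = C₀·e^(−kt), t = ln(C₀/C)/k = ln(10/4.8)/0.31 = 0.734/0.31 = 2.368 d.
Distance = v·t = 0.12 m/s × 2.046e+05 s = 2.455e+04 m = 24.55 km.

24.5 km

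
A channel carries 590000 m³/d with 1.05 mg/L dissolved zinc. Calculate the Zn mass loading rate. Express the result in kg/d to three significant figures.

620 kg/d

590000 m³/d = 6.829 m³/s.
Mass flux = Q·C = 6.829 m³/s × 1.05 g/m³ = 7.17 g/s.
= 7.17 g/s × 86.4 = 619.5 kg/d.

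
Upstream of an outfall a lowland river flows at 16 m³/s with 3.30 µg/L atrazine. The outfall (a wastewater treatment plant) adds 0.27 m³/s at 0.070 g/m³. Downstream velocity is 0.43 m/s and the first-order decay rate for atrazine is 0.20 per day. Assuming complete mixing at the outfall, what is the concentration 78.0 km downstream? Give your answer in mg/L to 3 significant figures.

0.00290 mg/L

3.30 µg/L = 0.0033 mg/L.
After complete mixing, C₀ = (0.27·0.07 + 16·0.0033) / 16.27 = 0.004407 mg/L.
Travel time t = 7.8e+04 m / 0.43 m/s = 1.814e+05 s = 2.099 d.
C = 0.004407·exp(−0.20·2.099) = 0.004407·0.6571 = 0.002896 mg/L.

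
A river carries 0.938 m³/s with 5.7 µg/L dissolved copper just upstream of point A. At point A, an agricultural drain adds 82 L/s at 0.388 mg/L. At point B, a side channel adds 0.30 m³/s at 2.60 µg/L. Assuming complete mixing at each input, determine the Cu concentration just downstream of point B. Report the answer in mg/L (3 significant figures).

0.0287 mg/L

5.7 µg/L = 0.0057 mg/L.
82 L/s = 0.082 m³/s.
After input A: C = (0.938·0.0057 + 0.082·0.388) / 1.02 = 0.03643 mg/L.
2.60 µg/L = 0.0026 mg/L.
After input B: C = (1.02·0.03643 + 0.3·0.0026) / 1.32 = 0.02874 mg/L.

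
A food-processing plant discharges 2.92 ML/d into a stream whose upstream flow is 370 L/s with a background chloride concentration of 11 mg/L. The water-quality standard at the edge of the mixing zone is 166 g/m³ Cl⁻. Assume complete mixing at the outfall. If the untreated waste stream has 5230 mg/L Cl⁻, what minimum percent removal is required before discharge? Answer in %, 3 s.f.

64.4 %

2.92 ML/d = 0.0338 m³/s.
370 L/s = 0.37 m³/s.
Mass balance: 166·0.4038 = 0.0338·Cₑ + 0.37·11.
Cₑ = (67.03 − 4.07) / 0.0338 = 1863 mg/L.
Required removal = 1 − 1863/5230 = 64.38 %.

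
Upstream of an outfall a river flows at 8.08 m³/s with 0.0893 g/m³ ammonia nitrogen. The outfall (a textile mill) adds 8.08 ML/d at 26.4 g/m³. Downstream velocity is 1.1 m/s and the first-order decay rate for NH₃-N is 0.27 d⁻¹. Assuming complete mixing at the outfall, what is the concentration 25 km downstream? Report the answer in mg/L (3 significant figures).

0.364 mg/L

8.08 ML/d = 0.09352 m³/s.
After complete mixing, C₀ = (0.09352·26.4 + 8.08·0.0893) / 8.174 = 0.3903 mg/L.
Travel time t = 2.5e+04 m / 1.1 m/s = 2.273e+04 s = 0.263 d.
C = 0.3903·exp(−0.27·0.263) = 0.3903·0.9314 = 0.3636 mg/L.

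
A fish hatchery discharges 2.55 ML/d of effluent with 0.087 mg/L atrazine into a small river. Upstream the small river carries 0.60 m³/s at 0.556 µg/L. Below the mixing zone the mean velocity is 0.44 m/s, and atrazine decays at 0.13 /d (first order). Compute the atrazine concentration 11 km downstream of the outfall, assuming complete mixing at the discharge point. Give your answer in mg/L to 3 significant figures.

2.55 ML/d = 0.02951 m³/s.
0.556 µg/L = 0.000556 mg/L.
After complete mixing, C₀ = (0.02951·0.087 + 0.6·0.000556) / 0.6295 = 0.004609 mg/L.
Travel time t = 1.1e+04 m / 0.44 m/s = 2.5e+04 s = 0.2894 d.
C = 0.004609·exp(−0.13·0.2894) = 0.004609·0.9631 = 0.004439 mg/L.

0.00444 mg/L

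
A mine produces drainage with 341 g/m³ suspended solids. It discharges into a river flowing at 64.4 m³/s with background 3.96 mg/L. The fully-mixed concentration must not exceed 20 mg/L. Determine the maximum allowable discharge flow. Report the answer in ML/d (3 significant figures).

Mass balance at complete mixing: C_std·(Q_w + Q_r) = Q_w·C_e + Q_r·C_b.
Rearranging, Q_w = Q_r·(C_std − C_b)/(C_e − C_std) = 64.4·(20 − 3.96) / (341 − 20) = 3.218 m³/s.
= 278 ML/d.

278 ML/d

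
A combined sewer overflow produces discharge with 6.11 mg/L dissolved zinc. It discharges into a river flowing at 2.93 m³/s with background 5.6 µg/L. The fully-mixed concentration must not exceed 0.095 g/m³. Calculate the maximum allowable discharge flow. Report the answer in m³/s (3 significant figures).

5.6 µg/L = 0.0056 mg/L.
Mass balance at complete mixing: C_std·(Q_w + Q_r) = Q_w·C_e + Q_r·C_b.
Rearranging, Q_w = Q_r·(C_std − C_b)/(C_e − C_std) = 2.93·(0.095 − 0.0056) / (6.11 − 0.095) = 0.04355 m³/s.

0.0435 m³/s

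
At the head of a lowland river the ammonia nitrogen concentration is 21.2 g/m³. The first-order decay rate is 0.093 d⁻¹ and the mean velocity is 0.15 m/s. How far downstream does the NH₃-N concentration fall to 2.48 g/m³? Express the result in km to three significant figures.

299 km

From C = C₀·e^(−kt), t = ln(C₀/C)/k = ln(21.2/2.48)/0.093 = 2.146/0.093 = 23.07 d.
Distance = v·t = 0.15 m/s × 1.993e+06 s = 2.99e+05 m = 299 km.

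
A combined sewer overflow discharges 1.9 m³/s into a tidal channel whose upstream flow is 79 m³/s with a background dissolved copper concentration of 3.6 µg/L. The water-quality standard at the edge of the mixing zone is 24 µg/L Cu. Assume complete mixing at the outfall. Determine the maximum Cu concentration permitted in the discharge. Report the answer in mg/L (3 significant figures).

0.872 mg/L

3.6 µg/L = 0.0036 mg/L.
24 µg/L = 0.024 mg/L.
Mass balance: 0.024·80.9 = 1.9·Cₑ + 79·0.0036.
Cₑ = (1.942 − 0.2844) / 1.9 = 0.8722 mg/L.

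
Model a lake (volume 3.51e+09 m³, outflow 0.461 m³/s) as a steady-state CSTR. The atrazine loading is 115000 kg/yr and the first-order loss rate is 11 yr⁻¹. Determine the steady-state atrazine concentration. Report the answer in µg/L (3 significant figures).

2.98 µg/L

Outflow Q = 0.461 m³/s × 3.156e+07 s/yr = 1.455e+07 m³/yr.
Steady-state CSTR mass balance: W = Q·C + k·V·C, so C = W/(Q + kV).
Q + kV = 1.455e+07 + 11·3.51e+09 = 3.862e+10 m³/yr.
C = 115000/3.862e+10 = 2.977e-06 kg/m³ = 0.002977 mg/L = 2.977 µg/L.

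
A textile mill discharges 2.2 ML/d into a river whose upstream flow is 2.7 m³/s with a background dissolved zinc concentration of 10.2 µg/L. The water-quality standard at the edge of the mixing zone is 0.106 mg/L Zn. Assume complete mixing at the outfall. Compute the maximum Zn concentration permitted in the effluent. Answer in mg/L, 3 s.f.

2.2 ML/d = 0.02546 m³/s.
10.2 µg/L = 0.0102 mg/L.
Mass balance: 0.106·2.725 = 0.02546·Cₑ + 2.7·0.0102.
Cₑ = (0.2889 − 0.02754) / 0.02546 = 10.26 mg/L.

10.3 mg/L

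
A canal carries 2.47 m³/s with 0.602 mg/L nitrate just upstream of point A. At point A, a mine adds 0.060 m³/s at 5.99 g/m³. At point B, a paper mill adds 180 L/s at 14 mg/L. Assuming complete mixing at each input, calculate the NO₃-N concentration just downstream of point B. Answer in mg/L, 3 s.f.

1.61 mg/L

After input A: C = (2.47·0.602 + 0.06·5.99) / 2.53 = 0.7298 mg/L.
180 L/s = 0.18 m³/s.
After input B: C = (2.53·0.7298 + 0.18·14) / 2.71 = 1.611 mg/L.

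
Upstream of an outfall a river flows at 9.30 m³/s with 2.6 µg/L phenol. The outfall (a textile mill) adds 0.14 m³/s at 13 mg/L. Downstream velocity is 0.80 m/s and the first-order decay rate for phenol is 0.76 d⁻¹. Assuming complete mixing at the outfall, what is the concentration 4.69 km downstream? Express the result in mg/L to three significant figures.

0.186 mg/L

2.6 µg/L = 0.0026 mg/L.
After complete mixing, C₀ = (0.14·13 + 9.3·0.0026) / 9.44 = 0.1954 mg/L.
Travel time t = 4690 m / 0.80 m/s = 5862 s = 0.06785 d.
C = 0.1954·exp(−0.76·0.06785) = 0.1954·0.9497 = 0.1855 mg/L.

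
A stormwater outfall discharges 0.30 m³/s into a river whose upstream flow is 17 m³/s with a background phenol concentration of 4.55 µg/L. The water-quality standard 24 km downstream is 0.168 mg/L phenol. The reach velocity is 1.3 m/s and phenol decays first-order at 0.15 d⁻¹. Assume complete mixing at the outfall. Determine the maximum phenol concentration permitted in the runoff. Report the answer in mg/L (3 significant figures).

9.75 mg/L

4.55 µg/L = 0.00455 mg/L.
Travel time to the compliance point: t = 2.4e+04/1.3 = 1.846e+04 s = 0.2137 d; decay factor exp(−0.15·0.2137) = 0.9685.
So the concentration just after mixing may be at most 0.168/0.9685 = 0.1735 mg/L.
Mass balance: 0.1735·17.3 = 0.3·Cₑ + 17·0.00455.
Cₑ = (3.001 − 0.07735) / 0.3 = 9.746 mg/L.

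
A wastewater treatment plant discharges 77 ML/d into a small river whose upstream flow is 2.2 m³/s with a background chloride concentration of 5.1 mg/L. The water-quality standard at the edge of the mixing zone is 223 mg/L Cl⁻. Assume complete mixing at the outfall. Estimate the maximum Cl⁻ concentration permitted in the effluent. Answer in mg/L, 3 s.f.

77 ML/d = 0.8912 m³/s.
Mass balance: 223·3.091 = 0.8912·Cₑ + 2.2·5.1.
Cₑ = (689.3 − 11.22) / 0.8912 = 760.9 mg/L.

761 mg/L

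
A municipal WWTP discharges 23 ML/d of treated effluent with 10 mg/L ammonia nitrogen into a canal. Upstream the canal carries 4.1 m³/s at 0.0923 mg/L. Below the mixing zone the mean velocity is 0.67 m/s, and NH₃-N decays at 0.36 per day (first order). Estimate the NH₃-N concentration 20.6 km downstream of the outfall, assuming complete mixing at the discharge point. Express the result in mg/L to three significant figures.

23 ML/d = 0.2662 m³/s.
After complete mixing, C₀ = (0.2662·10 + 4.1·0.0923) / 4.366 = 0.6964 mg/L.
Travel time t = 2.06e+04 m / 0.67 m/s = 3.075e+04 s = 0.3559 d.
C = 0.6964·exp(−0.36·0.3559) = 0.6964·0.8798 = 0.6126 mg/L.

0.613 mg/L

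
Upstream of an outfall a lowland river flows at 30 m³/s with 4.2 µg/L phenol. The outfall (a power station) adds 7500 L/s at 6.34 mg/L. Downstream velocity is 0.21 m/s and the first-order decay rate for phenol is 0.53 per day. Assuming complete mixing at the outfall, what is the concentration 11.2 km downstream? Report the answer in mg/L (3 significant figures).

0.917 mg/L

7500 L/s = 7.5 m³/s.
4.2 µg/L = 0.0042 mg/L.
After complete mixing, C₀ = (7.5·6.34 + 30·0.0042) / 37.5 = 1.271 mg/L.
Travel time t = 1.12e+04 m / 0.21 m/s = 5.333e+04 s = 0.6173 d.
C = 1.271·exp(−0.53·0.6173) = 1.271·0.721 = 0.9166 mg/L.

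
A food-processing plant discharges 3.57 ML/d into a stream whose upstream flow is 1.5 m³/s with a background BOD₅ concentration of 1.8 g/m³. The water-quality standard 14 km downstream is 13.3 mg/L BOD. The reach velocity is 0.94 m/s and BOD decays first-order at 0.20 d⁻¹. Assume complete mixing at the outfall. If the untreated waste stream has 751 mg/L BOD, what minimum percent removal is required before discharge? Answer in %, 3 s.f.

40.3 %

3.57 ML/d = 0.04132 m³/s.
Travel time to the compliance point: t = 1.4e+04/0.94 = 1.489e+04 s = 0.1724 d; decay factor exp(−0.20·0.1724) = 0.9661.
So the concentration just after mixing may be at most 13.3/0.9661 = 13.77 mg/L.
Mass balance: 13.77·1.541 = 0.04132·Cₑ + 1.5·1.8.
Cₑ = (21.22 − 2.7) / 0.04132 = 448.2 mg/L.
Required removal = 1 − 448.2/751 = 40.32 %.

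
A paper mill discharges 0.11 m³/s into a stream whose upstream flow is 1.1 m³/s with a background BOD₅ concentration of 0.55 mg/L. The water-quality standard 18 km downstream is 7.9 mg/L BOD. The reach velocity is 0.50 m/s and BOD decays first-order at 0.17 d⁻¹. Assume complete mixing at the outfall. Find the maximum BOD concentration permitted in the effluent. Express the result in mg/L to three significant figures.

Travel time to the compliance point: t = 1.8e+04/0.50 = 3.6e+04 s = 0.4167 d; decay factor exp(−0.17·0.4167) = 0.9316.
So the concentration just after mixing may be at most 7.9/0.9316 = 8.48 mg/L.
Mass balance: 8.48·1.21 = 0.11·Cₑ + 1.1·0.55.
Cₑ = (10.26 − 0.605) / 0.11 = 87.78 mg/L.

87.8 mg/L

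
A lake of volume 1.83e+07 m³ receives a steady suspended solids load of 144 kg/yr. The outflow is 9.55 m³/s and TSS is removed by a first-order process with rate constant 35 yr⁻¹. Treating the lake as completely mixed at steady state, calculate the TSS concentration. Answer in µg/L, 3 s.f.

0.153 µg/L

Outflow Q = 9.55 m³/s × 3.156e+07 s/yr = 3.014e+08 m³/yr.
Steady-state CSTR mass balance: W = Q·C + k·V·C, so C = W/(Q + kV).
Q + kV = 3.014e+08 + 35·1.83e+07 = 9.419e+08 m³/yr.
C = 144/9.419e+08 = 1.529e-07 kg/m³ = 0.0001529 mg/L = 0.1529 µg/L.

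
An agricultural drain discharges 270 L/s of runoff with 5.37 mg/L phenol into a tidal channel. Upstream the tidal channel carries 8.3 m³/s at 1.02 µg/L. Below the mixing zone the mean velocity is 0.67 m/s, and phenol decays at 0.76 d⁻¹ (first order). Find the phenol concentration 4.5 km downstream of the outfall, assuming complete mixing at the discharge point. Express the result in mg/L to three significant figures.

270 L/s = 0.27 m³/s.
1.02 µg/L = 0.00102 mg/L.
After complete mixing, C₀ = (0.27·5.37 + 8.3·0.00102) / 8.57 = 0.1702 mg/L.
Travel time t = 4500 m / 0.67 m/s = 6716 s = 0.07774 d.
C = 0.1702·exp(−0.76·0.07774) = 0.1702·0.9426 = 0.1604 mg/L.

0.160 mg/L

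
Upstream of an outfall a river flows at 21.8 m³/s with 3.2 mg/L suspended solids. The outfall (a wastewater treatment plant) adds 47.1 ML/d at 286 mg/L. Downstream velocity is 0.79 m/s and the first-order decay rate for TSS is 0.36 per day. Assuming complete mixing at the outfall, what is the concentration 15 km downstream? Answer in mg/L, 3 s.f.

47.1 ML/d = 0.5451 m³/s.
After complete mixing, C₀ = (0.5451·286 + 21.8·3.2) / 22.35 = 10.1 mg/L.
Travel time t = 1.5e+04 m / 0.79 m/s = 1.899e+04 s = 0.2198 d.
C = 10.1·exp(−0.36·0.2198) = 10.1·0.9239 = 9.331 mg/L.

9.33 mg/L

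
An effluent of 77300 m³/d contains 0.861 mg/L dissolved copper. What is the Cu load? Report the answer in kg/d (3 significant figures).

66.6 kg/d

77300 m³/d = 0.8947 m³/s.
Mass flux = Q·C = 0.8947 m³/s × 0.861 g/m³ = 0.7703 g/s.
= 0.7703 g/s × 86.4 = 66.56 kg/d.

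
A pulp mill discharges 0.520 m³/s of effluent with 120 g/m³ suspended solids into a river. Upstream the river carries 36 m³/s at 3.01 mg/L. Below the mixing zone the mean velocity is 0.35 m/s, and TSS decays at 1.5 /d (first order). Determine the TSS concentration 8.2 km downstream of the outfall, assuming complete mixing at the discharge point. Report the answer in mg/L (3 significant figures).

After complete mixing, C₀ = (0.52·120 + 36·3.01) / 36.52 = 4.676 mg/L.
Travel time t = 8200 m / 0.35 m/s = 2.343e+04 s = 0.2712 d.
C = 4.676·exp(−1.5·0.2712) = 4.676·0.6658 = 3.113 mg/L.

3.11 mg/L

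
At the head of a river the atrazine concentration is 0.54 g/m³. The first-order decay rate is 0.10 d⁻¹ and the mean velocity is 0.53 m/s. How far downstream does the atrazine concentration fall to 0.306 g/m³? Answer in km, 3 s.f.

From C = C₀·e^(−kt), t = ln(C₀/C)/k = ln(0.54/0.306)/0.10 = 0.568/0.10 = 5.68 d.
Distance = v·t = 0.53 m/s × 4.907e+05 s = 2.601e+05 m = 260.1 km.

260 km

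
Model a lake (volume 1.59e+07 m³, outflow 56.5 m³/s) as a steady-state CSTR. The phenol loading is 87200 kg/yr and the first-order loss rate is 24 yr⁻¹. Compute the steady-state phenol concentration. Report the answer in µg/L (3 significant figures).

Outflow Q = 56.5 m³/s × 3.156e+07 s/yr = 1.783e+09 m³/yr.
Steady-state CSTR mass balance: W = Q·C + k·V·C, so C = W/(Q + kV).
Q + kV = 1.783e+09 + 24·1.59e+07 = 2.165e+09 m³/yr.
C = 87200/2.165e+09 = 4.028e-05 kg/m³ = 0.04028 mg/L = 40.28 µg/L.

40.3 µg/L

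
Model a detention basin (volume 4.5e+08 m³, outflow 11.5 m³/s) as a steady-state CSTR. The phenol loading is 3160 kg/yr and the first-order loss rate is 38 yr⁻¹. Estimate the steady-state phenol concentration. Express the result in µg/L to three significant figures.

0.181 µg/L

Outflow Q = 11.5 m³/s × 3.156e+07 s/yr = 3.629e+08 m³/yr.
Steady-state CSTR mass balance: W = Q·C + k·V·C, so C = W/(Q + kV).
Q + kV = 3.629e+08 + 38·4.5e+08 = 1.746e+10 m³/yr.
C = 3160/1.746e+10 = 1.81e-07 kg/m³ = 0.000181 mg/L = 0.181 µg/L.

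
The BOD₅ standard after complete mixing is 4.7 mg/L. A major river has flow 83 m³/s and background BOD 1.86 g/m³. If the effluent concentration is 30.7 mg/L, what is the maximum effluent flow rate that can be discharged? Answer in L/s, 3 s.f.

Mass balance at complete mixing: C_std·(Q_w + Q_r) = Q_w·C_e + Q_r·C_b.
Rearranging, Q_w = Q_r·(C_std − C_b)/(C_e − C_std) = 83·(4.7 − 1.86) / (30.7 − 4.7) = 9.066 m³/s.
= 9066 L/s.

9070 L/s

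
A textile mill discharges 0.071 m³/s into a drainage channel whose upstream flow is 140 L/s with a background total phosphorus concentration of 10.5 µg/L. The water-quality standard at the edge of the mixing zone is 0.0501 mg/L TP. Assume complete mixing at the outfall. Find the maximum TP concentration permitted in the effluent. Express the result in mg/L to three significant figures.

0.128 mg/L

140 L/s = 0.14 m³/s.
10.5 µg/L = 0.0105 mg/L.
Mass balance: 0.0501·0.211 = 0.071·Cₑ + 0.14·0.0105.
Cₑ = (0.01057 − 0.00147) / 0.071 = 0.1282 mg/L.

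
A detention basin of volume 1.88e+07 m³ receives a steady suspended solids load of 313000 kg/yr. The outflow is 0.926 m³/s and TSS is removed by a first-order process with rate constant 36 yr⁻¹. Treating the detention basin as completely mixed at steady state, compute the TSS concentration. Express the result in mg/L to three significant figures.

Outflow Q = 0.926 m³/s × 3.156e+07 s/yr = 2.922e+07 m³/yr.
Steady-state CSTR mass balance: W = Q·C + k·V·C, so C = W/(Q + kV).
Q + kV = 2.922e+07 + 36·1.88e+07 = 7.06e+08 m³/yr.
C = 313000/7.06e+08 = 0.0004433 kg/m³ = 0.4433 mg/L.

0.443 mg/L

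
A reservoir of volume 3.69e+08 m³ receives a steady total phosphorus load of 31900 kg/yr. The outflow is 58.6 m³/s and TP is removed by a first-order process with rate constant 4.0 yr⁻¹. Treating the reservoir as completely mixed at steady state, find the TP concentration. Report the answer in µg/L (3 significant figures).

Outflow Q = 58.6 m³/s × 3.156e+07 s/yr = 1.849e+09 m³/yr.
Steady-state CSTR mass balance: W = Q·C + k·V·C, so C = W/(Q + kV).
Q + kV = 1.849e+09 + 4.0·3.69e+08 = 3.325e+09 m³/yr.
C = 31900/3.325e+09 = 9.593e-06 kg/m³ = 0.009593 mg/L = 9.593 µg/L.

9.59 µg/L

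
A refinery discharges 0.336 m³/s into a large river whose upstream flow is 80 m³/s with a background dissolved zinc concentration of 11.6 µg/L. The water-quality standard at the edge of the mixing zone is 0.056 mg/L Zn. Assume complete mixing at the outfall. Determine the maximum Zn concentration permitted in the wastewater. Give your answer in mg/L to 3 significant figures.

10.6 mg/L

11.6 µg/L = 0.0116 mg/L.
Mass balance: 0.056·80.34 = 0.336·Cₑ + 80·0.0116.
Cₑ = (4.499 − 0.928) / 0.336 = 10.63 mg/L.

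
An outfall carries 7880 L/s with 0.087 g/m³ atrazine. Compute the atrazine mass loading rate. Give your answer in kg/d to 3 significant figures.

7880 L/s = 7.88 m³/s.
Mass flux = Q·C = 7.88 m³/s × 0.087 g/m³ = 0.6856 g/s.
= 0.6856 g/s × 86.4 = 59.23 kg/d.

59.2 kg/d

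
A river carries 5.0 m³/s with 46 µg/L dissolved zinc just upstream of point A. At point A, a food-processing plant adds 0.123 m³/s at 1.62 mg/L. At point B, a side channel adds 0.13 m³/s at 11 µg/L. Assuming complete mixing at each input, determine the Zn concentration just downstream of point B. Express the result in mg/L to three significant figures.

46 µg/L = 0.046 mg/L.
After input A: C = (5·0.046 + 0.123·1.62) / 5.123 = 0.08379 mg/L.
11 µg/L = 0.011 mg/L.
After input B: C = (5.123·0.08379 + 0.13·0.011) / 5.253 = 0.08199 mg/L.

0.0820 mg/L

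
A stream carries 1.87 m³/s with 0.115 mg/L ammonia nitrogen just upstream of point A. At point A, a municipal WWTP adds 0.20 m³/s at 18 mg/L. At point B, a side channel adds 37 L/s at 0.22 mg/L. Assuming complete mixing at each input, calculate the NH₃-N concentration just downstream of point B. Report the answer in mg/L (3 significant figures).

1.81 mg/L

After input A: C = (1.87·0.115 + 0.2·18) / 2.07 = 1.843 mg/L.
37 L/s = 0.037 m³/s.
After input B: C = (2.07·1.843 + 0.037·0.22) / 2.107 = 1.815 mg/L.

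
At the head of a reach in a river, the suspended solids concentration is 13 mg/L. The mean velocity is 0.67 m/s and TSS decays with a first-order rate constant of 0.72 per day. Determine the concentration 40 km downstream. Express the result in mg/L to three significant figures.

Travel time t = 40 km / 0.67 m/s = 4e+04/0.67 = 5.97e+04 s = 0.691 d.
First-order decay: C = 13·exp(−0.72·0.691) = 13·0.608 = 7.905 mg/L.

7.90 mg/L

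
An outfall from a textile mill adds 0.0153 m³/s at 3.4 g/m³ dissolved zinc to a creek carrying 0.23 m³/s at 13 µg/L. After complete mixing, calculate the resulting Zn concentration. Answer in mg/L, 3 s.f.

13 µg/L = 0.013 mg/L.
By mass balance at complete mixing, C = (0.0153·3.4 + 0.23·0.013) / (0.0153 + 0.23) = 0.05501/0.2453 = 0.2243 mg/L.

0.224 mg/L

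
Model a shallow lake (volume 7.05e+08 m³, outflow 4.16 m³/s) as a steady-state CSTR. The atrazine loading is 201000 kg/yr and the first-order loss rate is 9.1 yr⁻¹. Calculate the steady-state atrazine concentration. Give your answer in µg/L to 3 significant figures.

30.7 µg/L

Outflow Q = 4.16 m³/s × 3.156e+07 s/yr = 1.313e+08 m³/yr.
Steady-state CSTR mass balance: W = Q·C + k·V·C, so C = W/(Q + kV).
Q + kV = 1.313e+08 + 9.1·7.05e+08 = 6.547e+09 m³/yr.
C = 201000/6.547e+09 = 3.07e-05 kg/m³ = 0.0307 mg/L = 30.7 µg/L.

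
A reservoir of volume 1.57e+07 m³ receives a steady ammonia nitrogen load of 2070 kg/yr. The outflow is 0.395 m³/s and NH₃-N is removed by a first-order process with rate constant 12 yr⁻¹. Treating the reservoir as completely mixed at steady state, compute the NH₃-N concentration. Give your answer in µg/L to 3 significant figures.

Outflow Q = 0.395 m³/s × 3.156e+07 s/yr = 1.247e+07 m³/yr.
Steady-state CSTR mass balance: W = Q·C + k·V·C, so C = W/(Q + kV).
Q + kV = 1.247e+07 + 12·1.57e+07 = 2.009e+08 m³/yr.
C = 2070/2.009e+08 = 1.031e-05 kg/m³ = 0.01031 mg/L = 10.31 µg/L.

10.3 µg/L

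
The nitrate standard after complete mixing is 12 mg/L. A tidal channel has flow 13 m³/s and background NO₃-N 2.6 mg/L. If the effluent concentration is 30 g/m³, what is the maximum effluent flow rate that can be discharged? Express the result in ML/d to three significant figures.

Mass balance at complete mixing: C_std·(Q_w + Q_r) = Q_w·C_e + Q_r·C_b.
Rearranging, Q_w = Q_r·(C_std − C_b)/(C_e − C_std) = 13·(12 − 2.6) / (30 − 12) = 6.789 m³/s.
= 586.6 ML/d.

587 ML/d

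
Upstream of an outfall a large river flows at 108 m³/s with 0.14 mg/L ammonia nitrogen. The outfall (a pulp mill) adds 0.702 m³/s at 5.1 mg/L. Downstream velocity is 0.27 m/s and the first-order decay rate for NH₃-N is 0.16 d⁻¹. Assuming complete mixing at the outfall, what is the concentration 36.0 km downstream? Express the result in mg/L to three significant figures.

0.134 mg/L

After complete mixing, C₀ = (0.702·5.1 + 108·0.14) / 108.7 = 0.172 mg/L.
Travel time t = 3.6e+04 m / 0.27 m/s = 1.333e+05 s = 1.543 d.
C = 0.172·exp(−0.16·1.543) = 0.172·0.7812 = 0.1344 mg/L.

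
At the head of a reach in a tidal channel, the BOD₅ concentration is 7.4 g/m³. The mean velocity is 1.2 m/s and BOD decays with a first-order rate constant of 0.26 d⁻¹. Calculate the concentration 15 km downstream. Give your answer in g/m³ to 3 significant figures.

7.13 g/m³

Travel time t = 15 km / 1.2 m/s = 1.5e+04/1.2 = 1.25e+04 s = 0.1447 d.
First-order decay: C = 7.4·exp(−0.26·0.1447) = 7.4·0.9631 = 7.127 g/m³.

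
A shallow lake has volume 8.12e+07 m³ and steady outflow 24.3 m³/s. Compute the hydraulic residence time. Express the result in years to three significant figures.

0.106 yr

Q = 24.3 m³/s × 3.156e+07 s/yr = 7.668e+08 m³/yr.
Hydraulic residence time τ = V/Q = 8.12e+07/7.668e+08 = 0.1059 yr.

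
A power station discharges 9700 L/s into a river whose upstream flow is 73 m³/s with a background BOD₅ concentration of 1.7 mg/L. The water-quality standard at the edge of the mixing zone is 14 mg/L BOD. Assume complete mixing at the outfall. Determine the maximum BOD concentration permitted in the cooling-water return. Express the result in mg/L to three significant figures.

9700 L/s = 9.7 m³/s.
Mass balance: 14·82.7 = 9.7·Cₑ + 73·1.7.
Cₑ = (1158 − 124.1) / 9.7 = 106.6 mg/L.

107 mg/L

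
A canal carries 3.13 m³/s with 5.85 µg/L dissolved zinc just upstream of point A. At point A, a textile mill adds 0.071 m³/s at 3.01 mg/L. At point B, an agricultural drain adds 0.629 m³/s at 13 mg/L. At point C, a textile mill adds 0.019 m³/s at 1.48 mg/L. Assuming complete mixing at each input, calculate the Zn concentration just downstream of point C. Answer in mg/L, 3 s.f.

2.19 mg/L

5.85 µg/L = 0.00585 mg/L.
After input A: C = (3.13·0.00585 + 0.071·3.01) / 3.201 = 0.07248 mg/L.
After input B: C = (3.201·0.07248 + 0.629·13) / 3.83 = 2.196 mg/L.
After input C: C = (3.83·2.196 + 0.019·1.48) / 3.849 = 2.192 mg/L.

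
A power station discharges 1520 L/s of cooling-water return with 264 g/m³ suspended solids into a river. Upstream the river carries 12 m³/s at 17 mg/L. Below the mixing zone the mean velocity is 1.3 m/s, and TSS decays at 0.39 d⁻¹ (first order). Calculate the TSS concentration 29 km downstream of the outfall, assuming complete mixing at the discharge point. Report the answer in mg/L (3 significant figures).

1520 L/s = 1.52 m³/s.
After complete mixing, C₀ = (1.52·264 + 12·17) / 13.52 = 44.77 mg/L.
Travel time t = 2.9e+04 m / 1.3 m/s = 2.231e+04 s = 0.2582 d.
C = 44.77·exp(−0.39·0.2582) = 44.77·0.9042 = 40.48 mg/L.

40.5 mg/L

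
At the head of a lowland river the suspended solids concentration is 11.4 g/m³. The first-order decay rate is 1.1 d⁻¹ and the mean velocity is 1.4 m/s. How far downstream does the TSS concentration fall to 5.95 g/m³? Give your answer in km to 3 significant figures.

71.5 km

From C = C₀·e^(−kt), t = ln(C₀/C)/k = ln(11.4/5.95)/1.1 = 0.6502/1.1 = 0.5911 d.
Distance = v·t = 1.4 m/s × 5.107e+04 s = 7.15e+04 m = 71.5 km.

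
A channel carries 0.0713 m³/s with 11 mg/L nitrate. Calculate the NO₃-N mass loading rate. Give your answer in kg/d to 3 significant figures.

Mass flux = Q·C = 0.0713 m³/s × 11 g/m³ = 0.7843 g/s.
= 0.7843 g/s × 86.4 = 67.76 kg/d.

67.8 kg/d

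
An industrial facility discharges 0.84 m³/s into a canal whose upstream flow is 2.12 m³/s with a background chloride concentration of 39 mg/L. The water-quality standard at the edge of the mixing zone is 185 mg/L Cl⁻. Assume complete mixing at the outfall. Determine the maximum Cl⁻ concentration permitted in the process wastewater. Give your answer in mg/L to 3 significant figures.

Mass balance: 185·2.96 = 0.84·Cₑ + 2.12·39.
Cₑ = (547.6 − 82.68) / 0.84 = 553.5 mg/L.

553 mg/L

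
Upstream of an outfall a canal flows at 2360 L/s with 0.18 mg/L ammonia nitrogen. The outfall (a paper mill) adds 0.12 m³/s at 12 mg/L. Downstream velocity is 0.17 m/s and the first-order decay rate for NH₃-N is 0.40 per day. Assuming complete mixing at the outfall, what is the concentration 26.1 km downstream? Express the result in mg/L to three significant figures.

0.369 mg/L

2360 L/s = 2.36 m³/s.
After complete mixing, C₀ = (0.12·12 + 2.36·0.18) / 2.48 = 0.7519 mg/L.
Travel time t = 2.61e+04 m / 0.17 m/s = 1.535e+05 s = 1.777 d.
C = 0.7519·exp(−0.40·1.777) = 0.7519·0.4913 = 0.3694 mg/L.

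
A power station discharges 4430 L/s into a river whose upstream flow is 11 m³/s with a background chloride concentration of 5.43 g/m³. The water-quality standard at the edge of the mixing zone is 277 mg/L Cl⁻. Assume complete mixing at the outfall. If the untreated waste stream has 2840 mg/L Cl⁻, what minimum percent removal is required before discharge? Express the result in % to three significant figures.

66.5 %

4430 L/s = 4.43 m³/s.
Mass balance: 277·15.43 = 4.43·Cₑ + 11·5.43.
Cₑ = (4274 − 59.73) / 4.43 = 951.3 mg/L.
Required removal = 1 − 951.3/2840 = 66.5 %.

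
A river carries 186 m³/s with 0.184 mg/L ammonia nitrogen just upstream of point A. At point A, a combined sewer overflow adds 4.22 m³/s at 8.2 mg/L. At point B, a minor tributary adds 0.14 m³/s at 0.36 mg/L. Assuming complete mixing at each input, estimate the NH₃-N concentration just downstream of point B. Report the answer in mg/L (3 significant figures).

0.362 mg/L

After input A: C = (186·0.184 + 4.22·8.2) / 190.2 = 0.3618 mg/L.
After input B: C = (190.2·0.3618 + 0.14·0.36) / 190.4 = 0.3618 mg/L.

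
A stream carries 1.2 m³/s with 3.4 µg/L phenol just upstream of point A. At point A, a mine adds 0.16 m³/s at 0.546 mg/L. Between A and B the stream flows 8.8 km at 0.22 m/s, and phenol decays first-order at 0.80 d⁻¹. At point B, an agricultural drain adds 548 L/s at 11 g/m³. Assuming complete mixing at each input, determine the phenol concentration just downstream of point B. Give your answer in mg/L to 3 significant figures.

3.4 µg/L = 0.0034 mg/L.
After input A: C = (1.2·0.0034 + 0.16·0.546) / 1.36 = 0.06724 mg/L.
Over the 8.8 km reach to input B (t = 4e+04 s = 0.463 d), decay gives C = 0.06724·exp(−0.80·0.463) = 0.04642 mg/L.
548 L/s = 0.548 m³/s.
After input B: C = (1.36·0.04642 + 0.548·11) / 1.908 = 3.192 mg/L.

3.19 mg/L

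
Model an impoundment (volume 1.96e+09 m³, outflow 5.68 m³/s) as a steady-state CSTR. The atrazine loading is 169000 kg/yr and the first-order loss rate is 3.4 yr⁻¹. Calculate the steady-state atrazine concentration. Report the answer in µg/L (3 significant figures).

Outflow Q = 5.68 m³/s × 3.156e+07 s/yr = 1.792e+08 m³/yr.
Steady-state CSTR mass balance: W = Q·C + k·V·C, so C = W/(Q + kV).
Q + kV = 1.792e+08 + 3.4·1.96e+09 = 6.843e+09 m³/yr.
C = 169000/6.843e+09 = 2.47e-05 kg/m³ = 0.0247 mg/L = 24.7 µg/L.

24.7 µg/L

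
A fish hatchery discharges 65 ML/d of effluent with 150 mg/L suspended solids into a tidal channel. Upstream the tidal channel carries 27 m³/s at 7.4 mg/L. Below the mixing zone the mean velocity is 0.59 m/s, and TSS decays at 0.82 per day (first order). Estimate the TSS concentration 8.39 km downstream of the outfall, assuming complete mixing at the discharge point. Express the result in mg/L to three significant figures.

9.84 mg/L

65 ML/d = 0.7523 m³/s.
After complete mixing, C₀ = (0.7523·150 + 27·7.4) / 27.75 = 11.27 mg/L.
Travel time t = 8390 m / 0.59 m/s = 1.422e+04 s = 0.1646 d.
C = 11.27·exp(−0.82·0.1646) = 11.27·0.8737 = 9.843 mg/L.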